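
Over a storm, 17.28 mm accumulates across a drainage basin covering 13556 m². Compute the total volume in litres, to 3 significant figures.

1 mm over 1 m² is 1 L, so volume = 17.28 × 13556 = 234247.68 L ≈ 234000 L.

234000 litres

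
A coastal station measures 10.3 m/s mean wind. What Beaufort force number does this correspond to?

Beaufort force 5

10.3 m/s lies in the Beaufort 5 band (fresh breeze, 8.0–10.7 m/s).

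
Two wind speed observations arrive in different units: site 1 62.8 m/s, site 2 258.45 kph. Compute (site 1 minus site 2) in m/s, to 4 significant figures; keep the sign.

site 2: 258.45 km/h = 71.79167 m/s.
Difference: 62.80000 − 71.79167 = -8.992 m/s.

-8.992 m/s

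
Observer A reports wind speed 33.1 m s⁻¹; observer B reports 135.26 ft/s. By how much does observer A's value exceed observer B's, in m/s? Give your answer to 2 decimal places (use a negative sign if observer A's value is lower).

-8.13 m/s

observer B: 135.26 ft/s = 41.2272 m/s.
Difference: 33.1000 − 41.2272 = -8.13 m/s.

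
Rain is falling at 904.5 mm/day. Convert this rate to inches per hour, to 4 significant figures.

904.5 mm/day × 0.0393701 in/mm × 0.0416667 day/hour = 1.484 in/hour.

1.484 in/hour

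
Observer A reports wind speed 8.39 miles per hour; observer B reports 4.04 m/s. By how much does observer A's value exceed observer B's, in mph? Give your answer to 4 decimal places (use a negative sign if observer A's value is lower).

-0.6472 mph

observer B: 4.04 m/s = 9.037223 mph.
Difference: 8.390000 − 9.037223 = -0.6472 mph.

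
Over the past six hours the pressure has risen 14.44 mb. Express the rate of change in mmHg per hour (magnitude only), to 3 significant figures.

14.44 mb / 6 h × 0.750062 mmHg/mb = 1.81 mmHg/h.

1.81 mmHg per hour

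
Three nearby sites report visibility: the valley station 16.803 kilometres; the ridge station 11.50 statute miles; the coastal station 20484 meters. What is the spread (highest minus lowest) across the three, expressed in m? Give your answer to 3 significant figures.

3680 m

the valley station: 16.803 km = 16803.00 m.
the ridge station: 11.50 SM = 18507.46 m.
Spread: 20484.00 − 16803.00 = 3680 m.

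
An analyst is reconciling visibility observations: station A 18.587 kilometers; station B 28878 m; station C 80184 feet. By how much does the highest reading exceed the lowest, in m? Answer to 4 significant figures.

10290 m

station A: 18.587 km = 18587.00 m.
station C: 80184 ft = 24440.08 m.
Spread: 28878.00 − 18587.00 = 10290 m.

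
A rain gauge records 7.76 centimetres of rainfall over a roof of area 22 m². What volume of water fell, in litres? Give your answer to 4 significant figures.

1707 litres

Depth: 7.76 cm × 10 = 77.6 mm.
1 mm over 1 m² is 1 L, so volume = 77.6 × 22 = 1707.2 L ≈ 1707 L.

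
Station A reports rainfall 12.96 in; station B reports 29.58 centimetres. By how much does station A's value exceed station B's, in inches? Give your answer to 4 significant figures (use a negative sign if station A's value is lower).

1.314 in

station B: 29.58 cm = 11.64567 in.
Difference: 12.96000 − 11.64567 = 1.314 in.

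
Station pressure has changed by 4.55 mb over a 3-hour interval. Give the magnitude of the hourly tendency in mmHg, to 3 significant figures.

4.55 mb / 3 h × 0.750062 mmHg/mb = 1.14 mmHg/h.

1.14 mmHg per hour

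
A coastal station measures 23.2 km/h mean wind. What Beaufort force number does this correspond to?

Beaufort force 4

23.2 km/h = 6.4 m/s, which is Beaufort 4 (moderate breeze, 5.5–7.9 m/s).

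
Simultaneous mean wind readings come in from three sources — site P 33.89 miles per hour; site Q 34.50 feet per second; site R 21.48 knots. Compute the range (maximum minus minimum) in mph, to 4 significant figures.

10.37 mph

site Q: 34.50 ft/s = 23.5227 mph.
site R: 21.48 kt = 24.7187 mph.
Spread: 33.8900 − 23.5227 = 10.37 mph.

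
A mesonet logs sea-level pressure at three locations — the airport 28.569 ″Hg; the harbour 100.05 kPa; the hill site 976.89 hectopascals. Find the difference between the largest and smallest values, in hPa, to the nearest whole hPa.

the airport: 28.569 inHg = 967.46 hPa.
the harbour: 100.05 kPa = 1000.50 hPa.
Spread: 1000.50 − 967.46 = 33 hPa.

33 hPa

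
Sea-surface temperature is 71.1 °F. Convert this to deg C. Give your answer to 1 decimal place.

21.7 °C

°C = (°F − 32) × 5/9 = (71.1 − 32) / 1.8 = 21.7 °C.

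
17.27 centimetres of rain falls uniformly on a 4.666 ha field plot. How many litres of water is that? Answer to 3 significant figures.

8060000 litres

Depth: 17.27 cm × 10 = 172.7 mm.
Area: 4.666 ha = 46660 m².
1 mm over 1 m² is 1 L, so volume = 172.7 × 46660 = 8058182 L ≈ 8060000 L.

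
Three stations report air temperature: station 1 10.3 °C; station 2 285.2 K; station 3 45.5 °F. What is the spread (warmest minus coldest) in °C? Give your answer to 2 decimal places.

station 2: 285.2 K = 12.050 °C.
station 3: 45.5 °F = 7.500 °C.
Spread: 12.050 − 7.500 = 4.550 °C.

4.55 °C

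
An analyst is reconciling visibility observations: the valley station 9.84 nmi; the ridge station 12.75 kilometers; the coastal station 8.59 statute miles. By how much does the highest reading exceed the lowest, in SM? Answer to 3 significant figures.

3.40 SM

the valley station: 9.84 nmi = 11.3237 SM.
the ridge station: 12.75 km = 7.9225 SM.
Spread: 11.3237 − 7.9225 = 3.40 SM.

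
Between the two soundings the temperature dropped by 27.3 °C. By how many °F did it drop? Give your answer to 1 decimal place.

A change of 1 °C equals a change of 1.8 °F: Δ°F = 27.3 × 1.8 = 49.1 °F.

49.1 °F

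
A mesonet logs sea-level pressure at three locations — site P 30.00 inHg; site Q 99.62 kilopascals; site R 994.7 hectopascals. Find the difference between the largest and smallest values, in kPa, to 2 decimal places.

2.12 kPa

site P: 30.00 inHg = 101.5917 kPa.
site R: 994.7 hPa = 99.4700 kPa.
Spread: 101.5917 − 99.4700 = 2.12 kPa.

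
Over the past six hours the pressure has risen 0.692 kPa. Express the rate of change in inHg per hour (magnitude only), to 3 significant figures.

0.692 kPa / 6 h × 0.2953 inHg/kPa = 0.0341 inHg/h.

0.0341 inHg per hour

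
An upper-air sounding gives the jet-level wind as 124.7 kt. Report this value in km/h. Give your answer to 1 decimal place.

1 kt = 1.852 km/h, so 124.7 × 1.852 = 230.9 km/h.

230.9 km/h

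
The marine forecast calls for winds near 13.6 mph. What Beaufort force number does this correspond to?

Beaufort force 4

13.6 mph = 6.1 m/s, which is Beaufort 4 (moderate breeze, 5.5–7.9 m/s).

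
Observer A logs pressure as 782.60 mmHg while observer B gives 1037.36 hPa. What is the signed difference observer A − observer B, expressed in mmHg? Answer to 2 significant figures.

4.5 mmHg

observer B: 1037.36 hPa = 778.084 mmHg.
Difference: 782.600 − 778.084 = 4.5 mmHg.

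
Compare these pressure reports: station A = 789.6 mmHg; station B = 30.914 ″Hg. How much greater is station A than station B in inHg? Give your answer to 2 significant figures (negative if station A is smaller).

station A: 789.6 mmHg = 31.0866 inHg.
Difference: 31.0866 − 30.9140 = 0.17 inHg.

0.17 inHg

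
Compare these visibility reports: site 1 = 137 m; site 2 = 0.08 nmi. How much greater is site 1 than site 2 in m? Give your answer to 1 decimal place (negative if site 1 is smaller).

-11.2 m

site 2: 0.08 nmi = 148.160 m.
Difference: 137.000 − 148.160 = -11.2 m.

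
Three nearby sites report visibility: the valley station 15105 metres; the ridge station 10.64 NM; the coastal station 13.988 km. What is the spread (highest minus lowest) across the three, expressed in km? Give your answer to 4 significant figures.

the valley station: 15105 m = 15.10500 km.
the ridge station: 10.64 nmi = 19.70528 km.
Spread: 19.70528 − 13.98800 = 5.717 km.

5.717 km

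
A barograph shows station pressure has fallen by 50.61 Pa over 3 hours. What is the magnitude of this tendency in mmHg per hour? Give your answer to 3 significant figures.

50.61 Pa / 3 h × 0.00750062 mmHg/Pa = 0.127 mmHg/h.

0.127 mmHg per hour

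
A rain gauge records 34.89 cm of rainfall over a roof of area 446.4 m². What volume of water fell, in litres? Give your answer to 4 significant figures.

Depth: 34.89 cm × 10 = 348.9 mm.
1 mm over 1 m² is 1 L, so volume = 348.9 × 446.4 = 155748.96 L ≈ 155700 L.

155700 litres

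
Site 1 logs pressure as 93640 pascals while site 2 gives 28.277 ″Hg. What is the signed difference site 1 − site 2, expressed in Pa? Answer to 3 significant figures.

-2120 Pa

site 2: 28.277 inHg = 95756.92 Pa.
Difference: 93640.00 − 95756.92 = -2120 Pa.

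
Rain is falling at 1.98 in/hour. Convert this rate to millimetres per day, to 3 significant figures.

1210 mm/day

1.98 in/hour × 25.4 mm/in × 24 hour/day = 1210 mm/day.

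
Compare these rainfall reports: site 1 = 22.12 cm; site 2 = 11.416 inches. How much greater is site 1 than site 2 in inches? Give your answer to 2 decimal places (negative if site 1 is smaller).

site 1: 22.12 cm = 8.7087 in.
Difference: 8.7087 − 11.4160 = -2.71 in.

-2.71 in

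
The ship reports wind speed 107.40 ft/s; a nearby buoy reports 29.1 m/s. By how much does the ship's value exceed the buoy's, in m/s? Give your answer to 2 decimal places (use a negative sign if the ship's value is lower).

3.64 m/s

the ship: 107.40 ft/s = 32.7355 m/s.
Difference: 32.7355 − 29.1000 = 3.64 m/s.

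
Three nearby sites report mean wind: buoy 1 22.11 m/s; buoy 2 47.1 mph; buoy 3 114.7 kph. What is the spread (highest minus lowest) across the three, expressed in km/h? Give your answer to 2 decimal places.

buoy 1: 22.11 m/s = 79.5960 km/h.
buoy 2: 47.1 mph = 75.8001 km/h.
Spread: 114.7000 − 75.8001 = 38.90 km/h.

38.90 km/h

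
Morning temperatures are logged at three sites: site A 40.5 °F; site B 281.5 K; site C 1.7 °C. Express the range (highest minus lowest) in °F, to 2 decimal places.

11.97 °F

site A: 40.5 °F = 4.722 °C.
site B: 281.5 K = 8.350 °C.
Spread: 8.350 − 1.700 = 6.650 °C = 11.97 °F.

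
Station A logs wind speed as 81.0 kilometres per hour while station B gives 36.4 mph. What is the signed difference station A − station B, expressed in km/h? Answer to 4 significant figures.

station B: 36.4 mph = 58.5801 km/h.
Difference: 81.0000 − 58.5801 = 22.42 km/h.

22.42 km/h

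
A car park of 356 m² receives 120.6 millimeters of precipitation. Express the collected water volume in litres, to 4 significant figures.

42930 litres

1 mm over 1 m² is 1 L, so volume = 120.6 × 356 = 42933.6 L ≈ 42930 L.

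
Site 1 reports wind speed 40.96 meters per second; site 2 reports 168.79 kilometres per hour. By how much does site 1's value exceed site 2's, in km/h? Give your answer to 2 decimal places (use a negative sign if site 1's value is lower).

-21.33 km/h

site 1: 40.96 m/s = 147.4560 km/h.
Difference: 147.4560 − 168.7900 = -21.33 km/h.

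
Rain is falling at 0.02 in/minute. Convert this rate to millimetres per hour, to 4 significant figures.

0.02 in/minute × 25.4 mm/in × 60 minute/hour = 30.48 mm/hour.

30.48 mm/hour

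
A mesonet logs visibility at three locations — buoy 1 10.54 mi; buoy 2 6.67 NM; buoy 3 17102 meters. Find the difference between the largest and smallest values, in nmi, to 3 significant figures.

2.56 nmi

buoy 1: 10.54 SM = 9.1590 nmi.
buoy 3: 17102 m = 9.2343 nmi.
Spread: 9.2343 − 6.6700 = 2.56 nmi.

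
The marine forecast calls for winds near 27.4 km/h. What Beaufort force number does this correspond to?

Beaufort force 4

27.4 km/h = 7.6 m/s, which is Beaufort 4 (moderate breeze, 5.5–7.9 m/s).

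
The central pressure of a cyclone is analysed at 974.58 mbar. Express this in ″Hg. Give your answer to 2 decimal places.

1 mb = 0.02953 inHg, so 974.58 × 0.02953 = 28.78 inHg.

28.78 inHg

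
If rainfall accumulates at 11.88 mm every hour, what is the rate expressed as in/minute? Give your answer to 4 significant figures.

0.007795 in/minute

11.88 mm/hour × 0.0393701 in/mm × 0.0166667 hour/minute = 0.007795 in/minute.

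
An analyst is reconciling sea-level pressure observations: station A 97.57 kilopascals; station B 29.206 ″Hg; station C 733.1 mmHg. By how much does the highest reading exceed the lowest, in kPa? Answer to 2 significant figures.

station B: 29.206 inHg = 98.903 kPa.
station C: 733.1 mmHg = 97.739 kPa.
Spread: 98.903 − 97.570 = 1.3 kPa.

1.3 kPa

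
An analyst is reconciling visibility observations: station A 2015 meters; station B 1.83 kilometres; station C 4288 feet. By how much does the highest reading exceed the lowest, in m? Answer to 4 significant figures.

station B: 1.83 km = 1830.000 m.
station C: 4288 ft = 1306.982 m.
Spread: 2015.000 − 1306.982 = 708.0 m.

708.0 m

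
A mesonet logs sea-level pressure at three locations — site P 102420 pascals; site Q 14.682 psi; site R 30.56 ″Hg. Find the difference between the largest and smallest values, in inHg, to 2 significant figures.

0.67 inHg

site P: 102420 Pa = 30.2446 inHg.
site Q: 14.682 psi = 29.8929 inHg.
Spread: 30.5600 − 29.8929 = 0.67 inHg.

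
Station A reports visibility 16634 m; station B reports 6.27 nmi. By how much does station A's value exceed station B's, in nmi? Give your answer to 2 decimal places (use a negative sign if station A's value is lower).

2.71 nmi

station A: 16634 m = 8.9816 nmi.
Difference: 8.9816 − 6.2700 = 2.71 nmi.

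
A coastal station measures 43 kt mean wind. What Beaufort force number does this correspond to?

Beaufort force 9

43 kt lies in the Beaufort 9 band (strong gale, 41–47 kt).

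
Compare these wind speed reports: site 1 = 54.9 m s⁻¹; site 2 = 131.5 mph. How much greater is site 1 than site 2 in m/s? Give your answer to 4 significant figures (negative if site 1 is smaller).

site 2: 131.5 mph = 58.78576 m/s.
Difference: 54.90000 − 58.78576 = -3.886 m/s.

-3.886 m/s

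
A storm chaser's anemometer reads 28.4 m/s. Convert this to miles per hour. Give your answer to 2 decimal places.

63.53 mph

1 m/s = 2.23694 mph, so 28.4 × 2.23694 = 63.53 mph.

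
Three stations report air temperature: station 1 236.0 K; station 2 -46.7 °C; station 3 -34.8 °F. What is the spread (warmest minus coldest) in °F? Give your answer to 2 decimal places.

17.26 °F

station 1: 236.0 K = -37.150 °C.
station 3: -34.8 °F = -37.111 °C.
Spread: (-37.111) − (-46.700) = 9.589 °C = 17.26 °F.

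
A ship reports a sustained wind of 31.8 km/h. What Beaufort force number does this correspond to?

Beaufort force 5

31.8 km/h = 8.8 m/s, which is Beaufort 5 (fresh breeze, 8.0–10.7 m/s).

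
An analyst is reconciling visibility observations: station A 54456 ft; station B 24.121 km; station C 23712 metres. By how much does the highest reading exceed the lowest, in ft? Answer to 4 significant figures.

24680 ft

station B: 24.121 km = 79137.14 ft.
station C: 23712 m = 77795.28 ft.
Spread: 79137.14 − 54456.00 = 24680 ft.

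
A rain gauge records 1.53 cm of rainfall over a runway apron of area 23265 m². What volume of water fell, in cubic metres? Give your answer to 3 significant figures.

Depth: 1.53 cm × 10 = 15.3 mm.
1 mm over 1 m² is 1 L, so volume = 15.3 × 23265 = 355954.5 L = 356 m³.

356 cubic metres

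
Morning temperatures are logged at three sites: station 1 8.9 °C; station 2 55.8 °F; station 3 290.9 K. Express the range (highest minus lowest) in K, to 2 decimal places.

station 2: 55.8 °F = 13.222 °C.
station 3: 290.9 K = 17.750 °C.
Spread: 17.750 − 8.900 = 8.850 °C.

8.85 K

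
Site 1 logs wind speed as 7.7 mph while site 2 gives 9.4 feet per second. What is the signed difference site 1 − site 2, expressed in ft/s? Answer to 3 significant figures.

site 1: 7.7 mph = 11.2933 ft/s.
Difference: 11.2933 − 9.4000 = 1.89 ft/s.

1.89 ft/s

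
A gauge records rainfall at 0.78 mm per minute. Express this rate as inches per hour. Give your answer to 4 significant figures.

1.843 in/hour

0.78 mm/minute × 0.0393701 in/mm × 60 minute/hour = 1.843 in/hour.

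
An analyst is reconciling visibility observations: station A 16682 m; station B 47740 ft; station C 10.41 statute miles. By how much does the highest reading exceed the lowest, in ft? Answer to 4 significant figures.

7225 ft

station A: 16682 m = 54730.97 ft.
station C: 10.41 SM = 54964.80 ft.
Spread: 54964.80 − 47740.00 = 7225 ft.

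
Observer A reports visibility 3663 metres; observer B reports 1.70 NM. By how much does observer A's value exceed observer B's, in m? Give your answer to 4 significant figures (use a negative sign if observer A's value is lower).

observer B: 1.70 nmi = 3148.400 m.
Difference: 3663.000 − 3148.400 = 514.6 m.

514.6 m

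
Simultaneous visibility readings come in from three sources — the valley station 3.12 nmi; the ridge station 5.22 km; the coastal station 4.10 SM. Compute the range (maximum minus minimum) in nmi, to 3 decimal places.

the ridge station: 5.22 km = 2.81857 nmi.
the coastal station: 4.10 SM = 3.56280 nmi.
Spread: 3.56280 − 2.81857 = 0.744 nmi.

0.744 nmi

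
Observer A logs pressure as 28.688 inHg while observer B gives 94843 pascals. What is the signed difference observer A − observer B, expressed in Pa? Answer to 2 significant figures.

2300 Pa

observer A: 28.688 inHg = 97148.73 Pa.
Difference: 97148.73 − 94843.00 = 2300 Pa.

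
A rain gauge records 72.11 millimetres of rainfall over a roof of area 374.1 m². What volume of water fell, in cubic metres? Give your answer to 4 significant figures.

1 mm over 1 m² is 1 L, so volume = 72.11 × 374.1 = 26976.351 L = 26.98 m³.

26.98 cubic metres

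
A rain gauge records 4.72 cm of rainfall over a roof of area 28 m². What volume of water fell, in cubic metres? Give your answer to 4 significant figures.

Depth: 4.72 cm × 10 = 47.2 mm.
1 mm over 1 m² is 1 L, so volume = 47.2 × 28 = 1321.6 L = 1.322 m³.

1.322 cubic metres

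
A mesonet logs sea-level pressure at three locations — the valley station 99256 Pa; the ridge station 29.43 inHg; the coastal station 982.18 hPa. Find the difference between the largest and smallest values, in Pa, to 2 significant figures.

the ridge station: 29.43 inHg = 99661.43 Pa.
the coastal station: 982.18 hPa = 98218.00 Pa.
Spread: 99661.43 − 98218.00 = 1400 Pa.

1400 Pa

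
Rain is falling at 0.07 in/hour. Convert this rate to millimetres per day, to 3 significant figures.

42.7 mm/day

0.07 in/hour × 25.4 mm/in × 24 hour/day = 42.7 mm/day.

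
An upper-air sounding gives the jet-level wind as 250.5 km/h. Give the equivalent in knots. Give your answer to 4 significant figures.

1 km/h = 0.539957 kt, so 250.5 × 0.539957 = 135.3 kt.

135.3 kt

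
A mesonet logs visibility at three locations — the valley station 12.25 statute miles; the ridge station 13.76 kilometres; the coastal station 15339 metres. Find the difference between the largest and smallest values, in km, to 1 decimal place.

the valley station: 12.25 SM = 19.714 km.
the coastal station: 15339 m = 15.339 km.
Spread: 19.714 − 13.760 = 6.0 km.

6.0 km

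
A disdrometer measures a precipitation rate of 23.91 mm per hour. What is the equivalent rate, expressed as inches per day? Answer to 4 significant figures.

23.91 mm/hour × 0.0393701 in/mm × 24 hour/day = 22.59 in/day.

22.59 in/day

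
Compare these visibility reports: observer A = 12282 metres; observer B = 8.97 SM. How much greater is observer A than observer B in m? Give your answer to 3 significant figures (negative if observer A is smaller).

observer B: 8.97 SM = 14435.82 m.
Difference: 12282.00 − 14435.82 = -2150 m.

-2150 m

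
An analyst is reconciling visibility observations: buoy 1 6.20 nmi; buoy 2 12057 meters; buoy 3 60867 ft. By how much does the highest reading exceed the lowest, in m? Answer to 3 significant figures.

buoy 1: 6.20 nmi = 11482.40 m.
buoy 3: 60867 ft = 18552.26 m.
Spread: 18552.26 − 11482.40 = 7070 m.

7070 m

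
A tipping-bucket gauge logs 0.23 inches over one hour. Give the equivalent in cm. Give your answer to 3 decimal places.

0.584 cm

1 in = 2.54 cm, so 0.23 × 2.54 = 0.584 cm.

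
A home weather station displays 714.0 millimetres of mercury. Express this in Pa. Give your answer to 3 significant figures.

1 mmHg = 133.322 Pa, so 714.0 × 133.322 = 95200 Pa.

95200 Pa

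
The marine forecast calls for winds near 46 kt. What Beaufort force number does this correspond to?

Beaufort force 9

46 kt lies in the Beaufort 9 band (strong gale, 41–47 kt).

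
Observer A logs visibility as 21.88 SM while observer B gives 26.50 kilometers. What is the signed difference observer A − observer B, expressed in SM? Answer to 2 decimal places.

observer B: 26.50 km = 16.4663 SM.
Difference: 21.8800 − 16.4663 = 5.41 SM.

5.41 SM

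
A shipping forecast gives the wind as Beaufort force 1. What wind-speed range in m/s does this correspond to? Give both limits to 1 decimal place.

Beaufort 1 (light air) spans 0.3–1.5 m/s.

0.3 to 1.5 m/s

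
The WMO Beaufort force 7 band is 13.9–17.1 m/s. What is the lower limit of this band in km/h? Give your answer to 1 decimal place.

13.9–17.1 m/s × 3.6 = 50.0–61.6 km/h.

50.0 km/h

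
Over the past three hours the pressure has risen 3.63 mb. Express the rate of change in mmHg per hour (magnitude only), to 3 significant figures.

0.908 mmHg per hour

3.63 mb / 3 h × 0.750062 mmHg/mb = 0.908 mmHg/h.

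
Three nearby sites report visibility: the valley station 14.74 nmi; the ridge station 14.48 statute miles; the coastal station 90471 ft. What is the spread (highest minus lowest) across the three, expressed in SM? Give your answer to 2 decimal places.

the valley station: 14.74 nmi = 16.9625 SM.
the coastal station: 90471 ft = 17.1347 SM.
Spread: 17.1347 − 14.4800 = 2.65 SM.

2.65 SM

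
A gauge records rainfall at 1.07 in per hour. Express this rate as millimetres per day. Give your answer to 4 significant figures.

652.3 mm/day

1.07 in/hour × 25.4 mm/in × 24 hour/day = 652.3 mm/day.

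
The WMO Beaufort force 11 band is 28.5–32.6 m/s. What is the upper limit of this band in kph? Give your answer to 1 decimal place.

28.5–32.6 m/s × 3.6 = 102.6–117.4 km/h.

117.4 km/h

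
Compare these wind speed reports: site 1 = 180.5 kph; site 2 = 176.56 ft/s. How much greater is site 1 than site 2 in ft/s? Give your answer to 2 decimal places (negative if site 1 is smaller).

site 1: 180.5 km/h = 164.4977 ft/s.
Difference: 164.4977 − 176.5600 = -12.06 ft/s.

-12.06 ft/s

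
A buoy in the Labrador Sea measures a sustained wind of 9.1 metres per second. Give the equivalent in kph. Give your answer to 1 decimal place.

32.8 km/h

1 m/s = 3.6 km/h, so 9.1 × 3.6 = 32.8 km/h.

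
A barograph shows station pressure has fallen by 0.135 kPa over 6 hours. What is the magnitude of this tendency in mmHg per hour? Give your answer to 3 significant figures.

0.169 mmHg per hour

0.135 kPa / 6 h × 7.50062 mmHg/kPa = 0.169 mmHg/h.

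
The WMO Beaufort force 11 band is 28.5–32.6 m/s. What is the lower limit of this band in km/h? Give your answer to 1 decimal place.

102.6 km/h

28.5–32.6 m/s × 3.6 = 102.6–117.4 km/h.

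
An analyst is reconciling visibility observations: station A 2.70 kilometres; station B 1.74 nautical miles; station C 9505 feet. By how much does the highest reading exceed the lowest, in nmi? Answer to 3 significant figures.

station A: 2.70 km = 1.45788 nmi.
station C: 9505 ft = 1.56432 nmi.
Spread: 1.74000 − 1.45788 = 0.282 nmi.

0.282 nmi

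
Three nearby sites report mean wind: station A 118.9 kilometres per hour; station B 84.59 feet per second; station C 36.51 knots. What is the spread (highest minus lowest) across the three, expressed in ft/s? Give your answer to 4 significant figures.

46.74 ft/s

station A: 118.9 km/h = 108.3589 ft/s.
station C: 36.51 kt = 61.6219 ft/s.
Spread: 108.3589 − 61.6219 = 46.74 ft/s.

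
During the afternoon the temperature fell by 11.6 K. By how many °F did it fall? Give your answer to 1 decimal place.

20.9 °F

Converting a difference, only the 9/5 scale factor applies: Δ°F = 11.6 × 1.8 = 20.9 °F.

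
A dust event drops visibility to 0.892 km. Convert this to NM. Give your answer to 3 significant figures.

0.482 nmi

1 km = 0.539957 nmi, so 0.892 × 0.539957 = 0.482 nmi.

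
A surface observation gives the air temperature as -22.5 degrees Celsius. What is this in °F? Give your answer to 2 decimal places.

-8.50 °F

°F = °C × 9/5 + 32 = -22.5 × 1.8 + 32 = -8.50 °F.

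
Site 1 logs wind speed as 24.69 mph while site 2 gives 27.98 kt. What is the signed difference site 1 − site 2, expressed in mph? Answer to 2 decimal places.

-7.51 mph

site 2: 27.98 kt = 32.1988 mph.
Difference: 24.6900 − 32.1988 = -7.51 mph.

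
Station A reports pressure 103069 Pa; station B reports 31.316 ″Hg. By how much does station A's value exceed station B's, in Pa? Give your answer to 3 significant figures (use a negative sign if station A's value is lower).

station B: 31.316 inHg = 106048.16 Pa.
Difference: 103069.00 − 106048.16 = -2980 Pa.

-2980 Pa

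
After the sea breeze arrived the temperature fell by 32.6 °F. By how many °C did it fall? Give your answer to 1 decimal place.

18.1 °C

A change of 1 °C equals a change of 1.8 °F: Δ°C = 32.6 × 0.5556 = 18.1 °C.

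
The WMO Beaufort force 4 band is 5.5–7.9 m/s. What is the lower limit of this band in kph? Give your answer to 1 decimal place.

5.5–7.9 m/s × 3.6 = 19.8–28.4 km/h.

19.8 km/h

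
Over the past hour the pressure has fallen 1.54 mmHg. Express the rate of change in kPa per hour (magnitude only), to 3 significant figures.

1.54 mmHg / 1 h × 0.133322 kPa/mmHg = 0.205 kPa/h.

0.205 kPa per hour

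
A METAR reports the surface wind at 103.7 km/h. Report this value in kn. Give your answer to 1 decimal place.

56.0 kt

1 km/h = 0.539957 kt, so 103.7 × 0.539957 = 56.0 kt.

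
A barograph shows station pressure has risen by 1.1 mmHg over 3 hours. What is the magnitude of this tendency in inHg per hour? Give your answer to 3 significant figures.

0.0144 inHg per hour

1.1 mmHg / 3 h × 0.0393701 inHg/mmHg = 0.0144 inHg/h.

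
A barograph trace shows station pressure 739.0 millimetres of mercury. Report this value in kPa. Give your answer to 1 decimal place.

1 mmHg = 0.133322 kPa, so 739.0 × 0.133322 = 98.5 kPa.

98.5 kPa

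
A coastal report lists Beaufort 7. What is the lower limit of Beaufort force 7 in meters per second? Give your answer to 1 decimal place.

13.9 m/s

Beaufort 7 (near gale) spans 13.9–17.1 m/s.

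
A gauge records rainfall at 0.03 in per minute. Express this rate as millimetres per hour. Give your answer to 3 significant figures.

45.7 mm/hour

0.03 in/minute × 25.4 mm/in × 60 minute/hour = 45.7 mm/hour.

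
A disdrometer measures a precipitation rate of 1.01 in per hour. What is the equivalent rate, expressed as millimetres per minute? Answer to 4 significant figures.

1.01 in/hour × 25.4 mm/in × 0.0166667 hour/minute = 0.4276 mm/minute.

0.4276 mm/minute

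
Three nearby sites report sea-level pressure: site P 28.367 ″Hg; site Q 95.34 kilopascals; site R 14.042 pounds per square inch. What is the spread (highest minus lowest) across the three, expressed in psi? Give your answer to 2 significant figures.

0.21 psi

site P: 28.367 inHg = 13.9326 psi.
site Q: 95.34 kPa = 13.8279 psi.
Spread: 14.0420 − 13.8279 = 0.21 psi.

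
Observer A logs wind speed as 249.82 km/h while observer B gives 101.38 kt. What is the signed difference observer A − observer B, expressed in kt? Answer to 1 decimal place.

33.5 kt

observer A: 249.82 km/h = 134.892 kt.
Difference: 134.892 − 101.380 = 33.5 kt.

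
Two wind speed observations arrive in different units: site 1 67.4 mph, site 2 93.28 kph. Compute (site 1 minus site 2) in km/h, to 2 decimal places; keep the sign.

site 1: 67.4 mph = 108.4698 km/h.
Difference: 108.4698 − 93.2800 = 15.19 km/h.

15.19 km/h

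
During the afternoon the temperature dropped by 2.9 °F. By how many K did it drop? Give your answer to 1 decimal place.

1.6 K

For a temperature change the 32° offset cancels: ΔK = 2.9 × 0.5556 = 1.6 K.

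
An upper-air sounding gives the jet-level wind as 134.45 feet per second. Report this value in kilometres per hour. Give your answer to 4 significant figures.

1 ft/s = 1.09728 km/h, so 134.45 × 1.09728 = 147.5 km/h.

147.5 km/h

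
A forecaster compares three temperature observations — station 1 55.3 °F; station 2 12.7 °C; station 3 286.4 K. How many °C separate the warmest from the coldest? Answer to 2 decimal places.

0.55 °C

station 1: 55.3 °F = 12.944 °C.
station 3: 286.4 K = 13.250 °C.
Spread: 13.250 − 12.700 = 0.550 °C.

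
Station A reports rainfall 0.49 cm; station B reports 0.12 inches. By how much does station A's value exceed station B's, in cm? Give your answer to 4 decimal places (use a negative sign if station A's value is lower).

station B: 0.12 in = 0.304800 cm.
Difference: 0.490000 − 0.304800 = 0.1852 cm.

0.1852 cm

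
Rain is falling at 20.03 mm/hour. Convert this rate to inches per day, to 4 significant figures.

18.93 in/day

20.03 mm/hour × 0.0393701 in/mm × 24 hour/day = 18.93 in/day.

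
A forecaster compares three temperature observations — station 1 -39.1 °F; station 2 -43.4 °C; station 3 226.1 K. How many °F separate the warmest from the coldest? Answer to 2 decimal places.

13.59 °F

station 1: -39.1 °F = -39.500 °C.
station 3: 226.1 K = -47.050 °C.
Spread: (-39.500) − (-47.050) = 7.550 °C = 13.59 °F.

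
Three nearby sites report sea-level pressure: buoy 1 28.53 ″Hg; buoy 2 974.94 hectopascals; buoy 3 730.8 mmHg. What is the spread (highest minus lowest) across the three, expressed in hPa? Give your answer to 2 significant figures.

8.8 hPa

buoy 1: 28.53 inHg = 966.137 hPa.
buoy 3: 730.8 mmHg = 974.320 hPa.
Spread: 974.940 − 966.137 = 8.8 hPa.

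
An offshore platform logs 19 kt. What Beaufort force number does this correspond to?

Beaufort force 5

19 kt lies in the Beaufort 5 band (fresh breeze, 17–21 kt).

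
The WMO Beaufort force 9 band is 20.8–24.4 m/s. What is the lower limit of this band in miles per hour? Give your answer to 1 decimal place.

46.5 mph

20.8–24.4 m/s × 2.237 = 46.5–54.6 mph.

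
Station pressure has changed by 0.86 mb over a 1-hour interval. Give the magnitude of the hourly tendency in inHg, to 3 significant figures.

0.0254 inHg per hour

0.86 mb / 1 h × 0.02953 inHg/mb = 0.0254 inHg/h.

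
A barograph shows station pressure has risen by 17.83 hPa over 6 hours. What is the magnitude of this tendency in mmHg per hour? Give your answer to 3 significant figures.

17.83 hPa / 6 h × 0.750062 mmHg/hPa = 2.23 mmHg/h.

2.23 mmHg per hour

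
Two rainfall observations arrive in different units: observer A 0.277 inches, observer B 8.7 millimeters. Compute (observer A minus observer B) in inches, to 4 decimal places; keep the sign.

-0.0655 in

observer B: 8.7 mm = 0.342520 in.
Difference: 0.277000 − 0.342520 = -0.0655 in.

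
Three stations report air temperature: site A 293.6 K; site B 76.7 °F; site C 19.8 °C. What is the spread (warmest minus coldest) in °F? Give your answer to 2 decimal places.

site A: 293.6 K = 20.450 °C.
site B: 76.7 °F = 24.833 °C.
Spread: 24.833 − 19.800 = 5.033 °C = 9.06 °F.

9.06 °F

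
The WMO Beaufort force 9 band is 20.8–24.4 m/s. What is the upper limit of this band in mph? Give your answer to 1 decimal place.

20.8–24.4 m/s × 2.237 = 46.5–54.6 mph.

54.6 mph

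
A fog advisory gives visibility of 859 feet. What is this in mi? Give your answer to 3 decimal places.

0.163 SM

1 ft = 0.000189394 SM, so 859 × 0.000189394 = 0.163 SM.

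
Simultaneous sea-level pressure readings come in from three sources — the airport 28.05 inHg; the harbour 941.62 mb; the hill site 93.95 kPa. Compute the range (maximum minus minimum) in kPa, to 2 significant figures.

1.0 kPa

the airport: 28.05 inHg = 94.988 kPa.
the harbour: 941.62 mb = 94.162 kPa.
Spread: 94.988 − 93.950 = 1.0 kPa.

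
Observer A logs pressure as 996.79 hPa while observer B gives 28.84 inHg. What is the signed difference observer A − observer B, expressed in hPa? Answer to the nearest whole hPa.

20 hPa

observer B: 28.84 inHg = 976.63 hPa.
Difference: 996.79 − 976.63 = 20 hPa.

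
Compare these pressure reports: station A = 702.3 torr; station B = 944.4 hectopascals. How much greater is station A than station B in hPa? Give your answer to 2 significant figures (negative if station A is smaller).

-8.1 hPa

station A: 702.3 mmHg = 936.323 hPa.
Difference: 936.323 − 944.400 = -8.1 hPa.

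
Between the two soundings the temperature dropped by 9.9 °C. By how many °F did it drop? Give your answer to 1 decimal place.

17.8 °F

Converting a difference, only the 9/5 scale factor applies: Δ°F = 9.9 × 1.8 = 17.8 °F.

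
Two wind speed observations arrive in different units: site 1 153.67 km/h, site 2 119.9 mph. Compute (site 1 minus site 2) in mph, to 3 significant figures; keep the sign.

site 1: 153.67 km/h = 95.486 mph.
Difference: 95.486 − 119.900 = -24.4 mph.

-24.4 mph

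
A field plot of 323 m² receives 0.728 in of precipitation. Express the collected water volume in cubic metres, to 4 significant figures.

Depth: 0.728 in × 25.4 = 18.4912 mm.
1 mm over 1 m² is 1 L, so volume = 18.4912 × 323 = 5972.6576 L = 5.973 m³.

5.973 cubic metres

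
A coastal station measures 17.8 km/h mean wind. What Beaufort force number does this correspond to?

17.8 km/h = 4.9 m/s, which is Beaufort 3 (gentle breeze, 3.4–5.4 m/s).

Beaufort force 3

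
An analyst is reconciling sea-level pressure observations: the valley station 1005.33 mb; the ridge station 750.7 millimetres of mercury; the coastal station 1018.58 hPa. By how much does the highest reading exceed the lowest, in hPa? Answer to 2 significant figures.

the valley station: 1005.33 mb = 1005.33 hPa.
the ridge station: 750.7 mmHg = 1000.85 hPa.
Spread: 1018.58 − 1000.85 = 18 hPa.

18 hPa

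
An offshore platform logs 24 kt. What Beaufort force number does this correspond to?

Beaufort force 6

24 kt lies in the Beaufort 6 band (strong breeze, 22–27 kt).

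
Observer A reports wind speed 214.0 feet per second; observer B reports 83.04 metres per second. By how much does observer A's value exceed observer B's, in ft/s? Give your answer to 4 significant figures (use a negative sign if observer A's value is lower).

observer B: 83.04 m/s = 272.4409 ft/s.
Difference: 214.0000 − 272.4409 = -58.44 ft/s.

-58.44 ft/s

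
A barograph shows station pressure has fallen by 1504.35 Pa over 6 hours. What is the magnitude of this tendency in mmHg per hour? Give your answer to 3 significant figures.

1.88 mmHg per hour

1504.35 Pa / 6 h × 0.00750062 mmHg/Pa = 1.88 mmHg/h.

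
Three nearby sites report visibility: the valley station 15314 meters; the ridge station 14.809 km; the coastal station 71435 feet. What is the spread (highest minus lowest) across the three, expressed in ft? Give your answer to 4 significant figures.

22850 ft

the valley station: 15314 m = 50242.78 ft.
the ridge station: 14.809 km = 48585.96 ft.
Spread: 71435.00 − 48585.96 = 22850 ft.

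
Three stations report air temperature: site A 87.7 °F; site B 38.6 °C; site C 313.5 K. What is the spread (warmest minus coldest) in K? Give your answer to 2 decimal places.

site A: 87.7 °F = 30.944 °C.
site C: 313.5 K = 40.350 °C.
Spread: 40.350 − 30.944 = 9.406 °C.

9.41 K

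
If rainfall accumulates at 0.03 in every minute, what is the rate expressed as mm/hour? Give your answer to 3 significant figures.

0.03 in/minute × 25.4 mm/in × 60 minute/hour = 45.7 mm/hour.

45.7 mm/hour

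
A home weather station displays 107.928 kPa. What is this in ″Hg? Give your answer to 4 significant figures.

31.87 inHg

1 kPa = 0.2953 inHg, so 107.928 × 0.2953 = 31.87 inHg.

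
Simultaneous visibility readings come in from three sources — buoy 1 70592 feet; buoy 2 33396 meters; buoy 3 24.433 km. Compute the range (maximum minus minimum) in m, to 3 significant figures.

buoy 1: 70592 ft = 21516.44 m.
buoy 3: 24.433 km = 24433.00 m.
Spread: 33396.00 − 21516.44 = 11900 m.

11900 m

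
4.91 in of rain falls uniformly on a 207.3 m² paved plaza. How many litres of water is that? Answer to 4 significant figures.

25850 litres

Depth: 4.91 in × 25.4 = 124.714 mm.
1 mm over 1 m² is 1 L, so volume = 124.714 × 207.3 = 25853.212 L ≈ 25850 L.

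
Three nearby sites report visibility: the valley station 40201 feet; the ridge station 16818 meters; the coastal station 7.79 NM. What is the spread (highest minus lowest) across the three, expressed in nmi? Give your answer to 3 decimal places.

2.465 nmi

the valley station: 40201 ft = 6.61623 nmi.
the ridge station: 16818 m = 9.08099 nmi.
Spread: 9.08099 − 6.61623 = 2.465 nmi.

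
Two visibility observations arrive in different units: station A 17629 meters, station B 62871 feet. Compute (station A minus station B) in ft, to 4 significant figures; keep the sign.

station A: 17629 m = 57837.93 ft.
Difference: 57837.93 − 62871.00 = -5033 ft.

-5033 ft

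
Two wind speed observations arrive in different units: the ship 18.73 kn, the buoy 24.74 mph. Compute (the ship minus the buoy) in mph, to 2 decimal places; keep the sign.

-3.19 mph

the ship: 18.73 kt = 21.5541 mph.
Difference: 21.5541 − 24.7400 = -3.19 mph.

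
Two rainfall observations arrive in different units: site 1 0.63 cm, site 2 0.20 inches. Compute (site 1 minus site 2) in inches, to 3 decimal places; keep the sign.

site 1: 0.63 cm = 0.24803 in.
Difference: 0.24803 − 0.20000 = 0.048 in.

0.048 in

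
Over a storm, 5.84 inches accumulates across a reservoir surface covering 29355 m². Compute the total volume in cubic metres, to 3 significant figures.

Depth: 5.84 in × 25.4 = 148.336 mm.
1 mm over 1 m² is 1 L, so volume = 148.336 × 29355 = 4354403.3 L = 4350 m³.

4350 cubic metres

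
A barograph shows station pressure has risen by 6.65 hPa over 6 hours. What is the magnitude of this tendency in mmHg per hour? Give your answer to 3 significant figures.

0.831 mmHg per hour

6.65 hPa / 6 h × 0.750062 mmHg/hPa = 0.831 mmHg/h.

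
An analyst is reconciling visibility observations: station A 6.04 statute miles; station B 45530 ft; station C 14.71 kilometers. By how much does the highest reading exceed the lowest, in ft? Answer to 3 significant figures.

station A: 6.04 SM = 31891.20 ft.
station C: 14.71 km = 48261.15 ft.
Spread: 48261.15 − 31891.20 = 16400 ft.

16400 ft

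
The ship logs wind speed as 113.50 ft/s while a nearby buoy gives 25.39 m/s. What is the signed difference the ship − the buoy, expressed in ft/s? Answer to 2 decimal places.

the buoy: 25.39 m/s = 83.3005 ft/s.
Difference: 113.5000 − 83.3005 = 30.20 ft/s.

30.20 ft/s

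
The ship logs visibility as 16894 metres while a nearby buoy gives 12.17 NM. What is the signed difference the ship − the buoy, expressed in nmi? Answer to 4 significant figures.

the ship: 16894 m = 9.12203 nmi.
Difference: 9.12203 − 12.17000 = -3.048 nmi.

-3.048 nmi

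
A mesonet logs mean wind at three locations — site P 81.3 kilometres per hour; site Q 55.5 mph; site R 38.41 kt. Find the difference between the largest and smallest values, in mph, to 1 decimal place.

site P: 81.3 km/h = 50.517 mph.
site R: 38.41 kt = 44.201 mph.
Spread: 55.500 − 44.201 = 11.3 mph.

11.3 mph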